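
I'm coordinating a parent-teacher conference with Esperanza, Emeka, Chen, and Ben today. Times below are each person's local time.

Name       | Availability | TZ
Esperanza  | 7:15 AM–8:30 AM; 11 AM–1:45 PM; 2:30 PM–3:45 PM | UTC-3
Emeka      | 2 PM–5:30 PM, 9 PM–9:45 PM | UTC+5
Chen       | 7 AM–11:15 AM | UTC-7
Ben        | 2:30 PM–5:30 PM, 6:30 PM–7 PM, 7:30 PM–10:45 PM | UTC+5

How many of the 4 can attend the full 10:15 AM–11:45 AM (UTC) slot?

2

Esperanza in UTC: 10:15-11:30, 14:00-16:45, 17:30-18:45 (add 3h to convert from UTC-3).
Emeka in UTC: 09:00-12:30, 16:00-16:45 (subtract 5h to convert from UTC+5).
Chen in UTC: 14:00-18:15 (add 7h to convert from UTC-7).
Ben in UTC: 09:30-12:30, 13:30-14:00, 14:30-17:45 (subtract 5h to convert from UTC+5).
Emeka and Ben can make the full 10:15-11:45 slot — that's 2.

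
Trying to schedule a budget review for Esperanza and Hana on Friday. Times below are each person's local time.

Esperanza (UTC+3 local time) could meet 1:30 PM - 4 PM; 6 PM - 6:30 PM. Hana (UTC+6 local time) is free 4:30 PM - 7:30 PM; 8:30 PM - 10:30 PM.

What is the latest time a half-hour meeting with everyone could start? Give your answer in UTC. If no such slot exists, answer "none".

Esperanza in UTC: 10:30-13:00, 15:00-15:30 (subtract 3h to convert from UTC+3).
Hana in UTC: 10:30-13:30, 14:30-16:30 (subtract 6h to convert from UTC+6).
Esperanza ∩ Hana: 10:30-13:00, 15:00-15:30.
The last common window of at least 30 minutes is 15:00-15:30; a 30-minute meeting can start as late as 15:00 and still end by 15:30.

15:00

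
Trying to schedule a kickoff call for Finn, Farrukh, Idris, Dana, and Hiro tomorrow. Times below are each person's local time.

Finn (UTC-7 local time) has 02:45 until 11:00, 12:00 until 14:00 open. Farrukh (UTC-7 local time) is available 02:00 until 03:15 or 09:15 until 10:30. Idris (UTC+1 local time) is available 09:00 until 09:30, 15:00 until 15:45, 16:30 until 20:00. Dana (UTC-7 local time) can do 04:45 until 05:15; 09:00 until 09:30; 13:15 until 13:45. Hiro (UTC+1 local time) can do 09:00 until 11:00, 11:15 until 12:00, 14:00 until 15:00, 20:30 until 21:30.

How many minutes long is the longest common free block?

0

Finn in UTC: 09:45-18:00, 19:00-21:00 (add 7h to convert from UTC-7).
Farrukh in UTC: 09:00-10:15, 16:15-17:30 (add 7h to convert from UTC-7).
Idris in UTC: 08:00-08:30, 14:00-14:45, 15:30-19:00 (subtract 1h to convert from UTC+1).
Dana in UTC: 11:45-12:15, 16:00-16:30, 20:15-20:45 (add 7h to convert from UTC-7).
Hiro in UTC: 08:00-10:00, 10:15-11:00, 13:00-14:00, 19:30-20:30 (subtract 1h to convert from UTC+1).
Finn ∩ Farrukh: 09:45-10:15, 16:15-17:30.
Finn ∩ Farrukh ∩ Idris: 16:15-17:30.
Finn ∩ Farrukh ∩ Idris ∩ Dana: 16:15-16:30.
Finn ∩ Farrukh ∩ Idris ∩ Dana ∩ Hiro: ∅.
There is no time when everyone is free.
No common window exists, so the longest block is 0 minutes.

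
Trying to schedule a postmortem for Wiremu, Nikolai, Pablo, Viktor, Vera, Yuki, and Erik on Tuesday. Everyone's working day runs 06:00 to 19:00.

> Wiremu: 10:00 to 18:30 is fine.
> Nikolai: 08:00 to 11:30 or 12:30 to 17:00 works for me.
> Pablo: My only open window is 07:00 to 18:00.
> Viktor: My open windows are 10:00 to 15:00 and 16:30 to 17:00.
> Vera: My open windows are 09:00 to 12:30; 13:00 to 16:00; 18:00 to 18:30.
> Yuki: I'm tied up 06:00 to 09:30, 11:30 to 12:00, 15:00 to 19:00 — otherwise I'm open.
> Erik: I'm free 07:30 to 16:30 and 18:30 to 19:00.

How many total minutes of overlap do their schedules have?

Wiremu free: 10:00-18:30.
Nikolai free: 08:00-11:30, 12:30-17:00.
Pablo free: 07:00-18:00.
Viktor free: 10:00-15:00, 16:30-17:00.
Vera free: 09:00-12:30, 13:00-16:00, 18:00-18:30.
Yuki free: 09:30-11:30, 12:00-15:00 (invert busy blocks within the working day).
Erik free: 07:30-16:30, 18:30-19:00.
Wiremu ∩ Nikolai: 10:00-11:30, 12:30-17:00.
Wiremu ∩ Nikolai ∩ Pablo: 10:00-11:30, 12:30-17:00.
Wiremu ∩ Nikolai ∩ Pablo ∩ Viktor: 10:00-11:30, 12:30-15:00, 16:30-17:00.
Wiremu ∩ Nikolai ∩ Pablo ∩ Viktor ∩ Vera: 10:00-11:30, 13:00-15:00.
Wiremu ∩ Nikolai ∩ Pablo ∩ Viktor ∩ Vera ∩ Yuki: 10:00-11:30, 13:00-15:00.
Wiremu ∩ Nikolai ∩ Pablo ∩ Viktor ∩ Vera ∩ Yuki ∩ Erik: 10:00-11:30, 13:00-15:00.
So the common availability across everyone is 10:00-11:30, 13:00-15:00.
Summing the common windows: 90 + 120 = 210 minutes.

210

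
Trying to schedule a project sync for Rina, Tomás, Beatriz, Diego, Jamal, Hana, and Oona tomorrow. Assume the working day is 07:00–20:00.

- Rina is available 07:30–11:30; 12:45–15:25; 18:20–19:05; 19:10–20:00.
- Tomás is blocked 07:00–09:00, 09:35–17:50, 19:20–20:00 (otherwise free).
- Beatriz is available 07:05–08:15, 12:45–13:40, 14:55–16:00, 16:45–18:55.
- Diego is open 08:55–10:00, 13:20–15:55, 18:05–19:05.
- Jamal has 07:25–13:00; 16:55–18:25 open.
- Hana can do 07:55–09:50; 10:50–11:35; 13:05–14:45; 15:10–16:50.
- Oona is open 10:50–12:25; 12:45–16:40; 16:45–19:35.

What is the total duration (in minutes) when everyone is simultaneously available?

Rina free: 07:30-11:30, 12:45-15:25, 18:20-19:05, 19:10-20:00.
Tomás free: 09:00-09:35, 17:50-19:20 (invert busy blocks within the working day).
Beatriz free: 07:05-08:15, 12:45-13:40, 14:55-16:00, 16:45-18:55.
Diego free: 08:55-10:00, 13:20-15:55, 18:05-19:05.
Jamal free: 07:25-13:00, 16:55-18:25.
Hana free: 07:55-09:50, 10:50-11:35, 13:05-14:45, 15:10-16:50.
Oona free: 10:50-12:25, 12:45-16:40, 16:45-19:35.
Rina ∩ Tomás: 09:00-09:35, 18:20-19:05, 19:10-19:20.
Rina ∩ Tomás ∩ Beatriz: 18:20-18:55.
Rina ∩ Tomás ∩ Beatriz ∩ Diego: 18:20-18:55.
Rina ∩ Tomás ∩ Beatriz ∩ Diego ∩ Jamal: 18:20-18:25.
Rina ∩ Tomás ∩ Beatriz ∩ Diego ∩ Jamal ∩ Hana: ∅.
Rina ∩ Tomás ∩ Beatriz ∩ Diego ∩ Jamal ∩ Hana ∩ Oona: ∅.
There is no time when everyone is free.
There is no common window, so the total is 0 minutes.

0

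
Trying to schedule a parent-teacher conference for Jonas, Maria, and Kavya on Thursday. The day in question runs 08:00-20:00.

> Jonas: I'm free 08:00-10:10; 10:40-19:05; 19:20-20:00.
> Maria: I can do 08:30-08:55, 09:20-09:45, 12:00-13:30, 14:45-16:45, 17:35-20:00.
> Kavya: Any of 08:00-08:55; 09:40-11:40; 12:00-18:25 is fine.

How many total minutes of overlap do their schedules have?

290

Jonas ∩ Maria: 08:30-08:55, 09:20-09:45, 12:00-13:30, 14:45-16:45, 17:35-19:05, 19:20-20:00.
Jonas ∩ Maria ∩ Kavya: 08:30-08:55, 09:40-09:45, 12:00-13:30, 14:45-16:45, 17:35-18:25.
Those are the intersection windows.
Summing the common windows: 25 + 5 + 90 + 120 + 50 = 290 minutes.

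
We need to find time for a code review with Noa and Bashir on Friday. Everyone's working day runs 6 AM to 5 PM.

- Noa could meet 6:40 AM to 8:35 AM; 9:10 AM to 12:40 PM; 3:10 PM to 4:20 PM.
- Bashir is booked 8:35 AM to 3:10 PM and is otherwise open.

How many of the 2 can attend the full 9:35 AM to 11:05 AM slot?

Noa free: 06:40-08:35, 09:10-12:40, 15:10-16:20.
Bashir free: 06:00-08:35, 15:10-17:00 (invert busy blocks within the working day).
Noa can make the full 09:35-11:05 slot — that's 1.

1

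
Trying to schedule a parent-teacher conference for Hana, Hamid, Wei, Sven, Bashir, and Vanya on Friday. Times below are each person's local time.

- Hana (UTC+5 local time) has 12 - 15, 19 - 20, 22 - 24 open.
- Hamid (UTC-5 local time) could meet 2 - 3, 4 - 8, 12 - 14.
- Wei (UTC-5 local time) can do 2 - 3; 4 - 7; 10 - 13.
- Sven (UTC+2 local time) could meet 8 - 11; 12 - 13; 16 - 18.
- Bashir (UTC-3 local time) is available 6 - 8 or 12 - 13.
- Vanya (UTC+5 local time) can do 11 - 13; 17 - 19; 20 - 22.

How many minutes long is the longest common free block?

0

Hana in UTC: 07:00-10:00, 14:00-15:00, 17:00-19:00 (subtract 5h to convert from UTC+5).
Hamid in UTC: 07:00-08:00, 09:00-13:00, 17:00-19:00 (add 5h to convert from UTC-5).
Wei in UTC: 07:00-08:00, 09:00-12:00, 15:00-18:00 (add 5h to convert from UTC-5).
Sven in UTC: 06:00-09:00, 10:00-11:00, 14:00-16:00 (subtract 2h to convert from UTC+2).
Bashir in UTC: 09:00-11:00, 15:00-16:00 (add 3h to convert from UTC-3).
Vanya in UTC: 06:00-08:00, 12:00-14:00, 15:00-17:00 (subtract 5h to convert from UTC+5).
Hana ∩ Hamid: 07:00-08:00, 09:00-10:00, 17:00-19:00.
Hana ∩ Hamid ∩ Wei: 07:00-08:00, 09:00-10:00, 17:00-18:00.
Hana ∩ Hamid ∩ Wei ∩ Sven: 07:00-08:00.
Hana ∩ Hamid ∩ Wei ∩ Sven ∩ Bashir: ∅.
Hana ∩ Hamid ∩ Wei ∩ Sven ∩ Bashir ∩ Vanya: ∅.
There is no time when everyone is free.
No common window exists, so the longest block is 0 minutes.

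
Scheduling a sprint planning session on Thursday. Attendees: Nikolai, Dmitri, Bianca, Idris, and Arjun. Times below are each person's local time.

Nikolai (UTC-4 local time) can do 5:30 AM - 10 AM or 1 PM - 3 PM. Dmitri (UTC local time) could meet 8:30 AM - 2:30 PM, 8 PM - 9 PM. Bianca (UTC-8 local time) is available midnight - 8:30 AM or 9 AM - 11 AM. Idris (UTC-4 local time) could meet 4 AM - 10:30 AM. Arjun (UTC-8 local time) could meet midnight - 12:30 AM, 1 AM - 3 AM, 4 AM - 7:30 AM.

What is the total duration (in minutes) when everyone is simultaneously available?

Nikolai in UTC: 09:30-14:00, 17:00-19:00 (add 4h to convert from UTC-4).
Dmitri in UTC: 08:30-14:30, 20:00-21:00.
Bianca in UTC: 08:00-16:30, 17:00-19:00 (add 8h to convert from UTC-8).
Idris in UTC: 08:00-14:30 (add 4h to convert from UTC-4).
Arjun in UTC: 08:00-08:30, 09:00-11:00, 12:00-15:30 (add 8h to convert from UTC-8).
Nikolai ∩ Dmitri: 09:30-14:00.
Nikolai ∩ Dmitri ∩ Bianca: 09:30-14:00.
Nikolai ∩ Dmitri ∩ Bianca ∩ Idris: 09:30-14:00.
Nikolai ∩ Dmitri ∩ Bianca ∩ Idris ∩ Arjun: 09:30-11:00, 12:00-14:00.
Summing the common windows: 90 + 120 = 210 minutes.

210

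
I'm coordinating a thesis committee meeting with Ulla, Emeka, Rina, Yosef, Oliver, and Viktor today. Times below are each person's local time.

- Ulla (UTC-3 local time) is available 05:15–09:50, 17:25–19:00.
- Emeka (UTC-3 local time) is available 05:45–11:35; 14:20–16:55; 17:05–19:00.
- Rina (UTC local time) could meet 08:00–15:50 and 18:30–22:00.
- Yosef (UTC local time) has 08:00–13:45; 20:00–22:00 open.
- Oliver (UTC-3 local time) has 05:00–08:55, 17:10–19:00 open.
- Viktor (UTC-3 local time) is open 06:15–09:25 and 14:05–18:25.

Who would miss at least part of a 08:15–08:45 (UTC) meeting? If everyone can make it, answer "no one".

Emeka, Viktor

Ulla in UTC: 08:15-12:50, 20:25-22:00 (add 3h to convert from UTC-3).
Emeka in UTC: 08:45-14:35, 17:20-19:55, 20:05-22:00 (add 3h to convert from UTC-3).
Rina in UTC: 08:00-15:50, 18:30-22:00.
Yosef in UTC: 08:00-13:45, 20:00-22:00.
Oliver in UTC: 08:00-11:55, 20:10-22:00 (add 3h to convert from UTC-3).
Viktor in UTC: 09:15-12:25, 17:05-21:25 (add 3h to convert from UTC-3).
Ulla: free for 08:15-08:45. Emeka: not fully free for 08:15-08:45. Rina: free for 08:15-08:45. Yosef: free for 08:15-08:45. Oliver: free for 08:15-08:45. Viktor: not fully free for 08:15-08:45.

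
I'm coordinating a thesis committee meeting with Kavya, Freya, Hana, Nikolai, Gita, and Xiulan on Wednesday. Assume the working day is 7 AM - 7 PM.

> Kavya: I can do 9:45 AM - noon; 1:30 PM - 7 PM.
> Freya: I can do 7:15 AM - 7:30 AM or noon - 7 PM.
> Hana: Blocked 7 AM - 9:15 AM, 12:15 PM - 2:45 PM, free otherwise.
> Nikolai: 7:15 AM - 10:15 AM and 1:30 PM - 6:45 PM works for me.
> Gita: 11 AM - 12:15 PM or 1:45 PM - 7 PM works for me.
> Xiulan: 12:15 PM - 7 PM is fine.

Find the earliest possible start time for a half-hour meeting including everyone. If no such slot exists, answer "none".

Kavya free: 09:45-12:00, 13:30-19:00.
Freya free: 07:15-07:30, 12:00-19:00.
Hana free: 09:15-12:15, 14:45-19:00 (invert busy blocks within the working day).
Nikolai free: 07:15-10:15, 13:30-18:45.
Gita free: 11:00-12:15, 13:45-19:00.
Xiulan free: 12:15-19:00.
Kavya ∩ Freya: 13:30-19:00.
Kavya ∩ Freya ∩ Hana: 14:45-19:00.
Kavya ∩ Freya ∩ Hana ∩ Nikolai: 14:45-18:45.
Kavya ∩ Freya ∩ Hana ∩ Nikolai ∩ Gita: 14:45-18:45.
Kavya ∩ Freya ∩ Hana ∩ Nikolai ∩ Gita ∩ Xiulan: 14:45-18:45.
So the common availability across everyone is 14:45-18:45.
The first common window of at least 30 minutes is 14:45-18:45, so the earliest start is 14:45.

14:45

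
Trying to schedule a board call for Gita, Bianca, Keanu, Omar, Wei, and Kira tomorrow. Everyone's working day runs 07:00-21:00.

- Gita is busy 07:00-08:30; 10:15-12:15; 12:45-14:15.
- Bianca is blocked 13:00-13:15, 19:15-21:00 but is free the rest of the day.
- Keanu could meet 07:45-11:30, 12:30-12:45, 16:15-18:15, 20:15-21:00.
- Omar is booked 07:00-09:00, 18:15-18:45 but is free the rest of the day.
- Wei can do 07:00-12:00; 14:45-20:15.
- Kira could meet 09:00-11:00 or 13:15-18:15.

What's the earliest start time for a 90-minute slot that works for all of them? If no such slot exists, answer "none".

16:15

Gita free: 08:30-10:15, 12:15-12:45, 14:15-21:00 (invert busy blocks within the working day).
Bianca free: 07:00-13:00, 13:15-19:15 (invert busy blocks within the working day).
Keanu free: 07:45-11:30, 12:30-12:45, 16:15-18:15, 20:15-21:00.
Omar free: 09:00-18:15, 18:45-21:00 (invert busy blocks within the working day).
Wei free: 07:00-12:00, 14:45-20:15.
Kira free: 09:00-11:00, 13:15-18:15.
Gita ∩ Bianca: 08:30-10:15, 12:15-12:45, 14:15-19:15.
Gita ∩ Bianca ∩ Keanu: 08:30-10:15, 12:30-12:45, 16:15-18:15.
Gita ∩ Bianca ∩ Keanu ∩ Omar: 09:00-10:15, 12:30-12:45, 16:15-18:15.
Gita ∩ Bianca ∩ Keanu ∩ Omar ∩ Wei: 09:00-10:15, 16:15-18:15.
Gita ∩ Bianca ∩ Keanu ∩ Omar ∩ Wei ∩ Kira: 09:00-10:15, 16:15-18:15.
Those are the intersection windows.
The first common window of at least 90 minutes is 16:15-18:15, so the earliest start is 16:15.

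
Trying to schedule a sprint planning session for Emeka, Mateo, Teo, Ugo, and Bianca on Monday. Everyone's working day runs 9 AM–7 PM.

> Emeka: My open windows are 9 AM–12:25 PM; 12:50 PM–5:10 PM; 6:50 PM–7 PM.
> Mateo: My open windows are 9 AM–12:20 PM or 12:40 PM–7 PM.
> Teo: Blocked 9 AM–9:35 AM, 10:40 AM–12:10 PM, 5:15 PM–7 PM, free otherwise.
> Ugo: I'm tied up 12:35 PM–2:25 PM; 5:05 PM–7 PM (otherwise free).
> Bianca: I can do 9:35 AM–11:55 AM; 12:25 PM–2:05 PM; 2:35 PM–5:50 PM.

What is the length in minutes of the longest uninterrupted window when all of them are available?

150

Emeka free: 09:00-12:25, 12:50-17:10, 18:50-19:00.
Mateo free: 09:00-12:20, 12:40-19:00.
Teo free: 09:35-10:40, 12:10-17:15 (invert busy blocks within the working day).
Ugo free: 09:00-12:35, 14:25-17:05 (invert busy blocks within the working day).
Bianca free: 09:35-11:55, 12:25-14:05, 14:35-17:50.
Emeka ∩ Mateo: 09:00-12:20, 12:50-17:10, 18:50-19:00.
Emeka ∩ Mateo ∩ Teo: 09:35-10:40, 12:10-12:20, 12:50-17:10.
Emeka ∩ Mateo ∩ Teo ∩ Ugo: 09:35-10:40, 12:10-12:20, 14:25-17:05.
Emeka ∩ Mateo ∩ Teo ∩ Ugo ∩ Bianca: 09:35-10:40, 14:35-17:05.
So the common availability across everyone is 09:35-10:40, 14:35-17:05.
The longest is 14:35-17:05 at 150 minutes.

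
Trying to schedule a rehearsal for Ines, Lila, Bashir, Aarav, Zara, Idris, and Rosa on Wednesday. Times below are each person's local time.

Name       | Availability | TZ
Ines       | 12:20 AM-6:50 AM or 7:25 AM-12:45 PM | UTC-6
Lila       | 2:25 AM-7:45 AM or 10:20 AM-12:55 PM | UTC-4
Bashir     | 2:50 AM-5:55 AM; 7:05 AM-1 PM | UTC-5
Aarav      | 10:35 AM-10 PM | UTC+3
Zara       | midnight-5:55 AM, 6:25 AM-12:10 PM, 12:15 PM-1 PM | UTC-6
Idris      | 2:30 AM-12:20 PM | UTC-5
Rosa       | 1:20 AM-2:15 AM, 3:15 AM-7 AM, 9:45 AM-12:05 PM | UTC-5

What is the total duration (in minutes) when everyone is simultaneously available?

Ines in UTC: 06:20-12:50, 13:25-18:45 (add 6h to convert from UTC-6).
Lila in UTC: 06:25-11:45, 14:20-16:55 (add 4h to convert from UTC-4).
Bashir in UTC: 07:50-10:55, 12:05-18:00 (add 5h to convert from UTC-5).
Aarav in UTC: 07:35-19:00 (subtract 3h to convert from UTC+3).
Zara in UTC: 06:00-11:55, 12:25-18:10, 18:15-19:00 (add 6h to convert from UTC-6).
Idris in UTC: 07:30-17:20 (add 5h to convert from UTC-5).
Rosa in UTC: 06:20-07:15, 08:15-12:00, 14:45-17:05 (add 5h to convert from UTC-5).
Ines ∩ Lila: 06:25-11:45, 14:20-16:55.
Ines ∩ Lila ∩ Bashir: 07:50-10:55, 14:20-16:55.
Ines ∩ Lila ∩ Bashir ∩ Aarav: 07:50-10:55, 14:20-16:55.
Ines ∩ Lila ∩ Bashir ∩ Aarav ∩ Zara: 07:50-10:55, 14:20-16:55.
Ines ∩ Lila ∩ Bashir ∩ Aarav ∩ Zara ∩ Idris: 07:50-10:55, 14:20-16:55.
Ines ∩ Lila ∩ Bashir ∩ Aarav ∩ Zara ∩ Idris ∩ Rosa: 08:15-10:55, 14:45-16:55.
Those are the intersection windows.
Summing the common windows: 160 + 130 = 290 minutes.

290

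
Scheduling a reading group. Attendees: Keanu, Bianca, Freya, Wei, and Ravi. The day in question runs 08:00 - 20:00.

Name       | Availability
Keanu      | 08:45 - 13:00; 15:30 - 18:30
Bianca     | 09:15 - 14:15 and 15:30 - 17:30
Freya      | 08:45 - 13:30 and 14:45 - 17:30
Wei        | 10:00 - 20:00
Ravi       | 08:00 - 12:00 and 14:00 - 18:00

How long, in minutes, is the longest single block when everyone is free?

Keanu ∩ Bianca: 09:15-13:00, 15:30-17:30.
Keanu ∩ Bianca ∩ Freya: 09:15-13:00, 15:30-17:30.
Keanu ∩ Bianca ∩ Freya ∩ Wei: 10:00-13:00, 15:30-17:30.
Keanu ∩ Bianca ∩ Freya ∩ Wei ∩ Ravi: 10:00-12:00, 15:30-17:30.
The longest is 10:00-12:00 at 120 minutes.

120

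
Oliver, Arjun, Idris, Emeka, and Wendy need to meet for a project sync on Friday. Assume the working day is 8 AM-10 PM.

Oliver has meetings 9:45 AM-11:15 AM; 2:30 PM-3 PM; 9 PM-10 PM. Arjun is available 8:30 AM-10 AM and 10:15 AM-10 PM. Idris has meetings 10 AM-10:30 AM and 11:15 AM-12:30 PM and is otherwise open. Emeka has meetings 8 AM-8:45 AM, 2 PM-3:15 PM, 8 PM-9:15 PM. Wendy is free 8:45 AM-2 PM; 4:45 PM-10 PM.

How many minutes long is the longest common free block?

195

Oliver free: 08:00-09:45, 11:15-14:30, 15:00-21:00 (invert busy blocks within the working day).
Arjun free: 08:30-10:00, 10:15-22:00.
Idris free: 08:00-10:00, 10:30-11:15, 12:30-22:00 (invert busy blocks within the working day).
Emeka free: 08:45-14:00, 15:15-20:00, 21:15-22:00 (invert busy blocks within the working day).
Wendy free: 08:45-14:00, 16:45-22:00.
Oliver ∩ Arjun: 08:30-09:45, 11:15-14:30, 15:00-21:00.
Oliver ∩ Arjun ∩ Idris: 08:30-09:45, 12:30-14:30, 15:00-21:00.
Oliver ∩ Arjun ∩ Idris ∩ Emeka: 08:45-09:45, 12:30-14:00, 15:15-20:00.
Oliver ∩ Arjun ∩ Idris ∩ Emeka ∩ Wendy: 08:45-09:45, 12:30-14:00, 16:45-20:00.
The longest is 16:45-20:00 at 195 minutes.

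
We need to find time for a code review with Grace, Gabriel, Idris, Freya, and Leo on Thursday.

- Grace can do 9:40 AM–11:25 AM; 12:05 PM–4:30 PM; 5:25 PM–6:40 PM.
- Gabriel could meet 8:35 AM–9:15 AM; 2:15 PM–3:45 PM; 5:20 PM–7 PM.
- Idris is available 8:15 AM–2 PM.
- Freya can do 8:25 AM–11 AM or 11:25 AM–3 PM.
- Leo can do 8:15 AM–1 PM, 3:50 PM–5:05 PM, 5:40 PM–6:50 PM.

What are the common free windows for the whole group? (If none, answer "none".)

Grace ∩ Gabriel: 14:15-15:45, 17:25-18:40.
Grace ∩ Gabriel ∩ Idris: ∅.
Grace ∩ Gabriel ∩ Idris ∩ Freya: ∅.
Grace ∩ Gabriel ∩ Idris ∩ Freya ∩ Leo: ∅.
There is no time when everyone is free.

none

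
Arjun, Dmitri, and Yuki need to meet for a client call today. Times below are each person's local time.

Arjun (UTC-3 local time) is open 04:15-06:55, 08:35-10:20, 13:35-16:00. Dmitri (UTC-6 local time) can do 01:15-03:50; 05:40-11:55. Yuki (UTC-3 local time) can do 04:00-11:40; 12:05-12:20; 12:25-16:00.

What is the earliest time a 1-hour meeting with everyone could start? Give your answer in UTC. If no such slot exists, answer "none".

Arjun in UTC: 07:15-09:55, 11:35-13:20, 16:35-19:00 (add 3h to convert from UTC-3).
Dmitri in UTC: 07:15-09:50, 11:40-17:55 (add 6h to convert from UTC-6).
Yuki in UTC: 07:00-14:40, 15:05-15:20, 15:25-19:00 (add 3h to convert from UTC-3).
Arjun ∩ Dmitri: 07:15-09:50, 11:40-13:20, 16:35-17:55.
Arjun ∩ Dmitri ∩ Yuki: 07:15-09:50, 11:40-13:20, 16:35-17:55.
The first common window of at least 60 minutes is 07:15-09:50, so the earliest start is 07:15.

07:15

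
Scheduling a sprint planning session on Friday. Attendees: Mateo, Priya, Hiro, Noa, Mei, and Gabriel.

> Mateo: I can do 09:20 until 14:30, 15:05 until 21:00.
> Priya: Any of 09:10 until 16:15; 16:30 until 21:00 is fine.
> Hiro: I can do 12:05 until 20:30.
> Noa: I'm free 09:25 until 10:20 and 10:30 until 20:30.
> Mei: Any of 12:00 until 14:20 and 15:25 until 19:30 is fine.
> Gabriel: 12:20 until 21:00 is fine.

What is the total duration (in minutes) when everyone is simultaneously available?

350

Mateo ∩ Priya: 09:20-14:30, 15:05-16:15, 16:30-21:00.
Mateo ∩ Priya ∩ Hiro: 12:05-14:30, 15:05-16:15, 16:30-20:30.
Mateo ∩ Priya ∩ Hiro ∩ Noa: 12:05-14:30, 15:05-16:15, 16:30-20:30.
Mateo ∩ Priya ∩ Hiro ∩ Noa ∩ Mei: 12:05-14:20, 15:25-16:15, 16:30-19:30.
Mateo ∩ Priya ∩ Hiro ∩ Noa ∩ Mei ∩ Gabriel: 12:20-14:20, 15:25-16:15, 16:30-19:30.
Summing the common windows: 120 + 50 + 180 = 350 minutes.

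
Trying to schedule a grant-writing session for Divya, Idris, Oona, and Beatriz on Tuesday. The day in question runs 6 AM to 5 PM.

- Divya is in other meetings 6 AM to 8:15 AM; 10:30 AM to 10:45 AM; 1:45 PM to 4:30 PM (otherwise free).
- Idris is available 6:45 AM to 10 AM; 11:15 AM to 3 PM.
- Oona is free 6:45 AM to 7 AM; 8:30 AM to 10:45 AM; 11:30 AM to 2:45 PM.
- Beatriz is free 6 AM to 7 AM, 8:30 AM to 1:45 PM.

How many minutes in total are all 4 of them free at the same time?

225

Divya free: 08:15-10:30, 10:45-13:45, 16:30-17:00 (invert busy blocks within the working day).
Idris free: 06:45-10:00, 11:15-15:00.
Oona free: 06:45-07:00, 08:30-10:45, 11:30-14:45.
Beatriz free: 06:00-07:00, 08:30-13:45.
Divya ∩ Idris: 08:15-10:00, 11:15-13:45.
Divya ∩ Idris ∩ Oona: 08:30-10:00, 11:30-13:45.
Divya ∩ Idris ∩ Oona ∩ Beatriz: 08:30-10:00, 11:30-13:45.
Summing the common windows: 90 + 135 = 225 minutes.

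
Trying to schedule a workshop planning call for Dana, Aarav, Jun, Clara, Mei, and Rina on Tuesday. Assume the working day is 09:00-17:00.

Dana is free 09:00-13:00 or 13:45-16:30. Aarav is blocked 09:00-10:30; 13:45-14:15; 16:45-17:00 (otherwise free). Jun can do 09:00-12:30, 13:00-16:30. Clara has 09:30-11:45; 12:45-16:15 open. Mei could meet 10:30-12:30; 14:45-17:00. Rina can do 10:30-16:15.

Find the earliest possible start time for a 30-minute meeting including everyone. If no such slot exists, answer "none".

10:30

Dana free: 09:00-13:00, 13:45-16:30.
Aarav free: 10:30-13:45, 14:15-16:45 (invert busy blocks within the working day).
Jun free: 09:00-12:30, 13:00-16:30.
Clara free: 09:30-11:45, 12:45-16:15.
Mei free: 10:30-12:30, 14:45-17:00.
Rina free: 10:30-16:15.
Dana ∩ Aarav: 10:30-13:00, 14:15-16:30.
Dana ∩ Aarav ∩ Jun: 10:30-12:30, 14:15-16:30.
Dana ∩ Aarav ∩ Jun ∩ Clara: 10:30-11:45, 14:15-16:15.
Dana ∩ Aarav ∩ Jun ∩ Clara ∩ Mei: 10:30-11:45, 14:45-16:15.
Dana ∩ Aarav ∩ Jun ∩ Clara ∩ Mei ∩ Rina: 10:30-11:45, 14:45-16:15.
The first common window of at least 30 minutes is 10:30-11:45, so the earliest start is 10:30.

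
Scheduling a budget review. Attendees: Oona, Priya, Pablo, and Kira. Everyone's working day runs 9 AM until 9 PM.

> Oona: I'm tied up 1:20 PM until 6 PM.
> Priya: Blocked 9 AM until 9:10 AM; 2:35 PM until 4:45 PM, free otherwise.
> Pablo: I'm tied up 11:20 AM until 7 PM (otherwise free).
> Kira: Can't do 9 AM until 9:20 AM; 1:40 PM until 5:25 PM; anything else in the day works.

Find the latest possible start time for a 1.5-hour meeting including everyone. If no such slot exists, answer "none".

19:30

Oona free: 09:00-13:20, 18:00-21:00 (invert busy blocks within the working day).
Priya free: 09:10-14:35, 16:45-21:00 (invert busy blocks within the working day).
Pablo free: 09:00-11:20, 19:00-21:00 (invert busy blocks within the working day).
Kira free: 09:20-13:40, 17:25-21:00 (invert busy blocks within the working day).
Oona ∩ Priya: 09:10-13:20, 18:00-21:00.
Oona ∩ Priya ∩ Pablo: 09:10-11:20, 19:00-21:00.
Oona ∩ Priya ∩ Pablo ∩ Kira: 09:20-11:20, 19:00-21:00.
The last common window of at least 90 minutes is 19:00-21:00; a 90-minute meeting can start as late as 19:30 and still end by 21:00.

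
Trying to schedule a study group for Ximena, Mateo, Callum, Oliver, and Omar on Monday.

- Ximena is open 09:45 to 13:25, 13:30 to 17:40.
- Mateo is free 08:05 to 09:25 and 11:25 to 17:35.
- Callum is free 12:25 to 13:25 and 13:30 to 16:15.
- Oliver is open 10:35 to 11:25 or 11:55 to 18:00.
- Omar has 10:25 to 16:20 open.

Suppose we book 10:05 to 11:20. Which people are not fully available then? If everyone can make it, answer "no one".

Ximena: free for 10:05-11:20. Mateo: not fully free for 10:05-11:20. Callum: not fully free for 10:05-11:20. Oliver: not fully free for 10:05-11:20. Omar: not fully free for 10:05-11:20.

Callum, Mateo, Oliver, Omar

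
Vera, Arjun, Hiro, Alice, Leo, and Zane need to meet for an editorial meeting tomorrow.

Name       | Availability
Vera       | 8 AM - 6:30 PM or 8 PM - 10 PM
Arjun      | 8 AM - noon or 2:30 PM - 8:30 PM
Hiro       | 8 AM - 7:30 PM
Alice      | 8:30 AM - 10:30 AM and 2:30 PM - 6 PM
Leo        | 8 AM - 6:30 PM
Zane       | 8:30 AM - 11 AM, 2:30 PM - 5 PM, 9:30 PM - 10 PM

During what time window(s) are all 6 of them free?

08:30-10:30, 14:30-17:00

Vera ∩ Arjun: 08:00-12:00, 14:30-18:30, 20:00-20:30.
Vera ∩ Arjun ∩ Hiro: 08:00-12:00, 14:30-18:30.
Vera ∩ Arjun ∩ Hiro ∩ Alice: 08:30-10:30, 14:30-18:00.
Vera ∩ Arjun ∩ Hiro ∩ Alice ∩ Leo: 08:30-10:30, 14:30-18:00.
Vera ∩ Arjun ∩ Hiro ∩ Alice ∩ Leo ∩ Zane: 08:30-10:30, 14:30-17:00.
Those are the intersection windows.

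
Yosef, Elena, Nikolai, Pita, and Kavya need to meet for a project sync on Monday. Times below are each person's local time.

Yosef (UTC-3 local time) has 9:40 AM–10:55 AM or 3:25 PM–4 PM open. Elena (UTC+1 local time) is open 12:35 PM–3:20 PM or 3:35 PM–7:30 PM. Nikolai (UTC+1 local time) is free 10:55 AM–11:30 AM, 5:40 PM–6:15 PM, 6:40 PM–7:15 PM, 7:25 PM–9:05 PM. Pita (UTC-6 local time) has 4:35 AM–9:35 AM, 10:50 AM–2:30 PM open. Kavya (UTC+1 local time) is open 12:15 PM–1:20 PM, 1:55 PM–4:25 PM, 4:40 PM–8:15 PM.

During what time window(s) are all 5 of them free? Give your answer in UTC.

18:25-18:30

Yosef in UTC: 12:40-13:55, 18:25-19:00 (add 3h to convert from UTC-3).
Elena in UTC: 11:35-14:20, 14:35-18:30 (subtract 1h to convert from UTC+1).
Nikolai in UTC: 09:55-10:30, 16:40-17:15, 17:40-18:15, 18:25-20:05 (subtract 1h to convert from UTC+1).
Pita in UTC: 10:35-15:35, 16:50-20:30 (add 6h to convert from UTC-6).
Kavya in UTC: 11:15-12:20, 12:55-15:25, 15:40-19:15 (subtract 1h to convert from UTC+1).
Yosef ∩ Elena: 12:40-13:55, 18:25-18:30.
Yosef ∩ Elena ∩ Nikolai: 18:25-18:30.
Yosef ∩ Elena ∩ Nikolai ∩ Pita: 18:25-18:30.
Yosef ∩ Elena ∩ Nikolai ∩ Pita ∩ Kavya: 18:25-18:30.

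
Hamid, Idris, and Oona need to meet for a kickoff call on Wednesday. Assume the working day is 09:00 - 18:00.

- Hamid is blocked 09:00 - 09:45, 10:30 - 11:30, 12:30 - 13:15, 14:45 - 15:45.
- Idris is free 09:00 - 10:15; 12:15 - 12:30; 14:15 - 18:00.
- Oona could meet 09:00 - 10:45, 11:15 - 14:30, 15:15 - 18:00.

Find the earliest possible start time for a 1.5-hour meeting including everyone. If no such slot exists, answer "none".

15:45

Hamid free: 09:45-10:30, 11:30-12:30, 13:15-14:45, 15:45-18:00 (invert busy blocks within the working day).
Idris free: 09:00-10:15, 12:15-12:30, 14:15-18:00.
Oona free: 09:00-10:45, 11:15-14:30, 15:15-18:00.
Hamid ∩ Idris: 09:45-10:15, 12:15-12:30, 14:15-14:45, 15:45-18:00.
Hamid ∩ Idris ∩ Oona: 09:45-10:15, 12:15-12:30, 14:15-14:30, 15:45-18:00.
The first common window of at least 90 minutes is 15:45-18:00, so the earliest start is 15:45.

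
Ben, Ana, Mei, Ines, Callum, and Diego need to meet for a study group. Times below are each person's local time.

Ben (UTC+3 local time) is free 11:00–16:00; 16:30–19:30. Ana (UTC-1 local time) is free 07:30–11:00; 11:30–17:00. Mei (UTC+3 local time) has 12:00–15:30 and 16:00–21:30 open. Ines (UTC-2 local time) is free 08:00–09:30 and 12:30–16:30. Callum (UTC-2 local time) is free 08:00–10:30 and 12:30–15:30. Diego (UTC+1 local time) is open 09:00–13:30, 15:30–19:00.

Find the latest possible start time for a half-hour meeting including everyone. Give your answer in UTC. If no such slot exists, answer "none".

16:00

Ben in UTC: 08:00-13:00, 13:30-16:30 (subtract 3h to convert from UTC+3).
Ana in UTC: 08:30-12:00, 12:30-18:00 (add 1h to convert from UTC-1).
Mei in UTC: 09:00-12:30, 13:00-18:30 (subtract 3h to convert from UTC+3).
Ines in UTC: 10:00-11:30, 14:30-18:30 (add 2h to convert from UTC-2).
Callum in UTC: 10:00-12:30, 14:30-17:30 (add 2h to convert from UTC-2).
Diego in UTC: 08:00-12:30, 14:30-18:00 (subtract 1h to convert from UTC+1).
Ben ∩ Ana: 08:30-12:00, 12:30-13:00, 13:30-16:30.
Ben ∩ Ana ∩ Mei: 09:00-12:00, 13:30-16:30.
Ben ∩ Ana ∩ Mei ∩ Ines: 10:00-11:30, 14:30-16:30.
Ben ∩ Ana ∩ Mei ∩ Ines ∩ Callum: 10:00-11:30, 14:30-16:30.
Ben ∩ Ana ∩ Mei ∩ Ines ∩ Callum ∩ Diego: 10:00-11:30, 14:30-16:30.
The last common window of at least 30 minutes is 14:30-16:30; a 30-minute meeting can start as late as 16:00 and still end by 16:30.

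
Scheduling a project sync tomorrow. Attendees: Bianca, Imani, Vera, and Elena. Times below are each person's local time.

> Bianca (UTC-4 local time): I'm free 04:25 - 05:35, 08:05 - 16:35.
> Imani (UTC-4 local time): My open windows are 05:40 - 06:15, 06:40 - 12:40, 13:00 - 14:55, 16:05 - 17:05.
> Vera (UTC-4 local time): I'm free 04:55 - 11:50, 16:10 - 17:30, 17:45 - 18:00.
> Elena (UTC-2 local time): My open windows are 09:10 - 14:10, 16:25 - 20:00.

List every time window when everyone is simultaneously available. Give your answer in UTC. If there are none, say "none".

Bianca in UTC: 08:25-09:35, 12:05-20:35 (add 4h to convert from UTC-4).
Imani in UTC: 09:40-10:15, 10:40-16:40, 17:00-18:55, 20:05-21:05 (add 4h to convert from UTC-4).
Vera in UTC: 08:55-15:50, 20:10-21:30, 21:45-22:00 (add 4h to convert from UTC-4).
Elena in UTC: 11:10-16:10, 18:25-22:00 (add 2h to convert from UTC-2).
Bianca ∩ Imani: 12:05-16:40, 17:00-18:55, 20:05-20:35.
Bianca ∩ Imani ∩ Vera: 12:05-15:50, 20:10-20:35.
Bianca ∩ Imani ∩ Vera ∩ Elena: 12:05-15:50, 20:10-20:35.

12:05-15:50, 20:10-20:35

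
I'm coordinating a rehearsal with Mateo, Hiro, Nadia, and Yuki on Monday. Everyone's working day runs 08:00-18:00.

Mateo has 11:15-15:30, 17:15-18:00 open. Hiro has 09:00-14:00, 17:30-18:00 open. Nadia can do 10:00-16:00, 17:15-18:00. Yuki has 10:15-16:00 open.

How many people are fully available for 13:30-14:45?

3

Mateo, Nadia, and Yuki can make the full 13:30-14:45 slot — that's 3.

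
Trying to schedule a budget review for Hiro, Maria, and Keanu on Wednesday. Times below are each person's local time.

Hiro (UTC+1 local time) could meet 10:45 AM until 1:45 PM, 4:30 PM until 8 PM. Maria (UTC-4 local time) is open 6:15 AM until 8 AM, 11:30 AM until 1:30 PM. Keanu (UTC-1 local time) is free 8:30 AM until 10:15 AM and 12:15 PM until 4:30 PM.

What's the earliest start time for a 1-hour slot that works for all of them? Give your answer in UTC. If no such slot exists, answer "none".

Hiro in UTC: 09:45-12:45, 15:30-19:00 (subtract 1h to convert from UTC+1).
Maria in UTC: 10:15-12:00, 15:30-17:30 (add 4h to convert from UTC-4).
Keanu in UTC: 09:30-11:15, 13:15-17:30 (add 1h to convert from UTC-1).
Hiro ∩ Maria: 10:15-12:00, 15:30-17:30.
Hiro ∩ Maria ∩ Keanu: 10:15-11:15, 15:30-17:30.
So the common availability across everyone is 10:15-11:15, 15:30-17:30.
The first common window of at least 60 minutes is 10:15-11:15, so the earliest start is 10:15.

10:15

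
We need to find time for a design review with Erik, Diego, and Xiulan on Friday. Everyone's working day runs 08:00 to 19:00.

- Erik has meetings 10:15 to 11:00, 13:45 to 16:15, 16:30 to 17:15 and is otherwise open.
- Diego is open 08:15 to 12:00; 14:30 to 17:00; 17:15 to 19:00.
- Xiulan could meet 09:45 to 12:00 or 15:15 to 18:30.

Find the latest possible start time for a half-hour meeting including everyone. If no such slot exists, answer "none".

Erik free: 08:00-10:15, 11:00-13:45, 16:15-16:30, 17:15-19:00 (invert busy blocks within the working day).
Diego free: 08:15-12:00, 14:30-17:00, 17:15-19:00.
Xiulan free: 09:45-12:00, 15:15-18:30.
Erik ∩ Diego: 08:15-10:15, 11:00-12:00, 16:15-16:30, 17:15-19:00.
Erik ∩ Diego ∩ Xiulan: 09:45-10:15, 11:00-12:00, 16:15-16:30, 17:15-18:30.
So the common availability across everyone is 09:45-10:15, 11:00-12:00, 16:15-16:30, 17:15-18:30.
The last common window of at least 30 minutes is 17:15-18:30; a 30-minute meeting can start as late as 18:00 and still end by 18:30.

18:00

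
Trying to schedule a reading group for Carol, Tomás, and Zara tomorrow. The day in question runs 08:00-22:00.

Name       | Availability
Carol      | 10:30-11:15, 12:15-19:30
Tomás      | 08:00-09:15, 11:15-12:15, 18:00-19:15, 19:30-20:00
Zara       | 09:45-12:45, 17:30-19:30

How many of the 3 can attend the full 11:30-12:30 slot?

1

Zara can make the full 11:30-12:30 slot — that's 1.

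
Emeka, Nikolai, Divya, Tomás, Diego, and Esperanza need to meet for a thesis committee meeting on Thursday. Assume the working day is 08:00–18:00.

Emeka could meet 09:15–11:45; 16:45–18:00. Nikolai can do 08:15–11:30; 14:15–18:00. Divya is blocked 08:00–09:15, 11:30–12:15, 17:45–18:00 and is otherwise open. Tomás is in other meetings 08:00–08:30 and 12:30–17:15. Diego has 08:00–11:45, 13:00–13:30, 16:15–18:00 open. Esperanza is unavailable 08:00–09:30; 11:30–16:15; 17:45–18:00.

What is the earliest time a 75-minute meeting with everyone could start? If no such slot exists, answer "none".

09:30

Emeka free: 09:15-11:45, 16:45-18:00.
Nikolai free: 08:15-11:30, 14:15-18:00.
Divya free: 09:15-11:30, 12:15-17:45 (invert busy blocks within the working day).
Tomás free: 08:30-12:30, 17:15-18:00 (invert busy blocks within the working day).
Diego free: 08:00-11:45, 13:00-13:30, 16:15-18:00.
Esperanza free: 09:30-11:30, 16:15-17:45 (invert busy blocks within the working day).
Emeka ∩ Nikolai: 09:15-11:30, 16:45-18:00.
Emeka ∩ Nikolai ∩ Divya: 09:15-11:30, 16:45-17:45.
Emeka ∩ Nikolai ∩ Divya ∩ Tomás: 09:15-11:30, 17:15-17:45.
Emeka ∩ Nikolai ∩ Divya ∩ Tomás ∩ Diego: 09:15-11:30, 17:15-17:45.
Emeka ∩ Nikolai ∩ Divya ∩ Tomás ∩ Diego ∩ Esperanza: 09:30-11:30, 17:15-17:45.
The first common window of at least 75 minutes is 09:30-11:30, so the earliest start is 09:30.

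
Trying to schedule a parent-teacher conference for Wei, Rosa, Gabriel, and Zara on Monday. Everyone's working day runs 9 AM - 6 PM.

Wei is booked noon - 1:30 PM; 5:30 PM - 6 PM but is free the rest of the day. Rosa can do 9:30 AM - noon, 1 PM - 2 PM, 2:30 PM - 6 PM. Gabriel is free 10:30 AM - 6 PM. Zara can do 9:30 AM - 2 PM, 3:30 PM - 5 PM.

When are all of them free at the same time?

Wei free: 09:00-12:00, 13:30-17:30 (invert busy blocks within the working day).
Rosa free: 09:30-12:00, 13:00-14:00, 14:30-18:00.
Gabriel free: 10:30-18:00.
Zara free: 09:30-14:00, 15:30-17:00.
Wei ∩ Rosa: 09:30-12:00, 13:30-14:00, 14:30-17:30.
Wei ∩ Rosa ∩ Gabriel: 10:30-12:00, 13:30-14:00, 14:30-17:30.
Wei ∩ Rosa ∩ Gabriel ∩ Zara: 10:30-12:00, 13:30-14:00, 15:30-17:00.

10:30-12:00, 13:30-14:00, 15:30-17:00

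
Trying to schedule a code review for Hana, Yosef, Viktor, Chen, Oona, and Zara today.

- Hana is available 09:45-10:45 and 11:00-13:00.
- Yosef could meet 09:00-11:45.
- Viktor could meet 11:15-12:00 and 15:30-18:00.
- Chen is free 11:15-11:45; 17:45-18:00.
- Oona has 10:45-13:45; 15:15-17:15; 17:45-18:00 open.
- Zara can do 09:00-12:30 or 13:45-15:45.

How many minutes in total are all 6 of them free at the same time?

30

Hana ∩ Yosef: 09:45-10:45, 11:00-11:45.
Hana ∩ Yosef ∩ Viktor: 11:15-11:45.
Hana ∩ Yosef ∩ Viktor ∩ Chen: 11:15-11:45.
Hana ∩ Yosef ∩ Viktor ∩ Chen ∩ Oona: 11:15-11:45.
Hana ∩ Yosef ∩ Viktor ∩ Chen ∩ Oona ∩ Zara: 11:15-11:45.
That's a single block of 30 minutes.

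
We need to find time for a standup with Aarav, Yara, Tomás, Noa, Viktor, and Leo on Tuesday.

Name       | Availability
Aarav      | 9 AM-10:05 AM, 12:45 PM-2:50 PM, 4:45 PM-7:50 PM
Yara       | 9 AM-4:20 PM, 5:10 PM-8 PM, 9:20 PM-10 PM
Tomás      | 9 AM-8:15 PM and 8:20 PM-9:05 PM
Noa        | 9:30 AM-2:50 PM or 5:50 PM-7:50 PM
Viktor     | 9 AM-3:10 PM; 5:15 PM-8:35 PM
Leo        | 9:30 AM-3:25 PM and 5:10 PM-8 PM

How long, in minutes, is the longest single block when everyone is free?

125

Aarav ∩ Yara: 09:00-10:05, 12:45-14:50, 17:10-19:50.
Aarav ∩ Yara ∩ Tomás: 09:00-10:05, 12:45-14:50, 17:10-19:50.
Aarav ∩ Yara ∩ Tomás ∩ Noa: 09:30-10:05, 12:45-14:50, 17:50-19:50.
Aarav ∩ Yara ∩ Tomás ∩ Noa ∩ Viktor: 09:30-10:05, 12:45-14:50, 17:50-19:50.
Aarav ∩ Yara ∩ Tomás ∩ Noa ∩ Viktor ∩ Leo: 09:30-10:05, 12:45-14:50, 17:50-19:50.
The longest is 12:45-14:50 at 125 minutes.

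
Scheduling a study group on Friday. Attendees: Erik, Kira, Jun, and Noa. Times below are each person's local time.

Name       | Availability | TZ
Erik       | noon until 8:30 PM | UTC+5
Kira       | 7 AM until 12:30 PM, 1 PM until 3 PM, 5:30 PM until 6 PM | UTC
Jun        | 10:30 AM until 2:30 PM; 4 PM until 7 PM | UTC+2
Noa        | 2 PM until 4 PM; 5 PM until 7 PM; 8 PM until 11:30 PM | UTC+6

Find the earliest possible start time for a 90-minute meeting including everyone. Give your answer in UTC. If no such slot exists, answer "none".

08:30

Erik in UTC: 07:00-15:30 (subtract 5h to convert from UTC+5).
Kira in UTC: 07:00-12:30, 13:00-15:00, 17:30-18:00.
Jun in UTC: 08:30-12:30, 14:00-17:00 (subtract 2h to convert from UTC+2).
Noa in UTC: 08:00-10:00, 11:00-13:00, 14:00-17:30 (subtract 6h to convert from UTC+6).
Erik ∩ Kira: 07:00-12:30, 13:00-15:00.
Erik ∩ Kira ∩ Jun: 08:30-12:30, 14:00-15:00.
Erik ∩ Kira ∩ Jun ∩ Noa: 08:30-10:00, 11:00-12:30, 14:00-15:00.
The first common window of at least 90 minutes is 08:30-10:00, so the earliest start is 08:30.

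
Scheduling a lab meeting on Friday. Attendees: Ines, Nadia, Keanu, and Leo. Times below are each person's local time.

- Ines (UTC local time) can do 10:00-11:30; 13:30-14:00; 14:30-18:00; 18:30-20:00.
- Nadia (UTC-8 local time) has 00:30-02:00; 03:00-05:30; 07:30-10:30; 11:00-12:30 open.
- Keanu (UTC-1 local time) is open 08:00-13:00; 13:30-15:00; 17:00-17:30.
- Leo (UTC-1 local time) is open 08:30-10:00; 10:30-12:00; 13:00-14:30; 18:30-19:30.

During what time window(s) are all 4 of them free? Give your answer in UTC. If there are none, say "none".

none

Ines in UTC: 10:00-11:30, 13:30-14:00, 14:30-18:00, 18:30-20:00.
Nadia in UTC: 08:30-10:00, 11:00-13:30, 15:30-18:30, 19:00-20:30 (add 8h to convert from UTC-8).
Keanu in UTC: 09:00-14:00, 14:30-16:00, 18:00-18:30 (add 1h to convert from UTC-1).
Leo in UTC: 09:30-11:00, 11:30-13:00, 14:00-15:30, 19:30-20:30 (add 1h to convert from UTC-1).
Ines ∩ Nadia: 11:00-11:30, 15:30-18:00, 19:00-20:00.
Ines ∩ Nadia ∩ Keanu: 11:00-11:30, 15:30-16:00.
Ines ∩ Nadia ∩ Keanu ∩ Leo: ∅.
There is no time when everyone is free.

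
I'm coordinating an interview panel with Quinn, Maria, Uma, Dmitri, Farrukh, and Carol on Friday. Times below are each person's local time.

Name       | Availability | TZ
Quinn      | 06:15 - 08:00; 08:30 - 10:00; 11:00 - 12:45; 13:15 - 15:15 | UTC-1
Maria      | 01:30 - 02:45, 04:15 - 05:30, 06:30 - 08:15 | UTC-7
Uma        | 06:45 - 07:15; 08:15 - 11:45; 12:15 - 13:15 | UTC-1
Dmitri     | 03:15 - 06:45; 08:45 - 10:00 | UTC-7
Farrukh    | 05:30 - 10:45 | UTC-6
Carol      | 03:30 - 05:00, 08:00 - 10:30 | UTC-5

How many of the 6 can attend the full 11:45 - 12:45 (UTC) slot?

Quinn in UTC: 07:15-09:00, 09:30-11:00, 12:00-13:45, 14:15-16:15 (add 1h to convert from UTC-1).
Maria in UTC: 08:30-09:45, 11:15-12:30, 13:30-15:15 (add 7h to convert from UTC-7).
Uma in UTC: 07:45-08:15, 09:15-12:45, 13:15-14:15 (add 1h to convert from UTC-1).
Dmitri in UTC: 10:15-13:45, 15:45-17:00 (add 7h to convert from UTC-7).
Farrukh in UTC: 11:30-16:45 (add 6h to convert from UTC-6).
Carol in UTC: 08:30-10:00, 13:00-15:30 (add 5h to convert from UTC-5).
Uma, Dmitri, and Farrukh can make the full 11:45-12:45 slot — that's 3.

3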